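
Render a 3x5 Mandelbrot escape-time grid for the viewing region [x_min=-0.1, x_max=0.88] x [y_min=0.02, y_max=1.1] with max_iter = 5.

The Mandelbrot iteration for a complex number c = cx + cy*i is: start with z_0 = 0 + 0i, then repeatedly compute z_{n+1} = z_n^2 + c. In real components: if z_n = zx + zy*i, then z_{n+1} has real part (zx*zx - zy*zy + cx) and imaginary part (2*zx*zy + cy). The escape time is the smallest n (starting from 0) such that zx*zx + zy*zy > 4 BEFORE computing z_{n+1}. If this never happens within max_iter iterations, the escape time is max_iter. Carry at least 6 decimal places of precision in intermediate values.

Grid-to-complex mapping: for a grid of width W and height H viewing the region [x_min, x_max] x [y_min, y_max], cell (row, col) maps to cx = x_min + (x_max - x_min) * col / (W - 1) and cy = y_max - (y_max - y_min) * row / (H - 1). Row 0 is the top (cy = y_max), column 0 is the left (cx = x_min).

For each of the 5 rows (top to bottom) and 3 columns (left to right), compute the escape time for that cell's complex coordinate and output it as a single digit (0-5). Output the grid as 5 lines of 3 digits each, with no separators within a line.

Answer: 522
542
552
553
553

Derivation:
(row=0, col=0): c = -0.1000 + 1.1000i → escape time 5
(row=0, col=1): c = 0.3900 + 1.1000i → escape time 2
(row=0, col=2): c = 0.8800 + 1.1000i → escape time 2
(row=1, col=0): c = -0.1000 + 0.8300i → escape time 5
(row=1, col=1): c = 0.3900 + 0.8300i → escape time 4
(row=1, col=2): c = 0.8800 + 0.8300i → escape time 2
(row=2, col=0): c = -0.1000 + 0.5600i → escape time 5
(row=2, col=1): c = 0.3900 + 0.5600i → escape time 5
(row=2, col=2): c = 0.8800 + 0.5600i → escape time 2
(row=3, col=0): c = -0.1000 + 0.2900i → escape time 5
(row=3, col=1): c = 0.3900 + 0.2900i → escape time 5
(row=3, col=2): c = 0.8800 + 0.2900i → escape time 3
(row=4, col=0): c = -0.1000 + 0.0200i → escape time 5
(row=4, col=1): c = 0.3900 + 0.0200i → escape time 5
(row=4, col=2): c = 0.8800 + 0.0200i → escape time 3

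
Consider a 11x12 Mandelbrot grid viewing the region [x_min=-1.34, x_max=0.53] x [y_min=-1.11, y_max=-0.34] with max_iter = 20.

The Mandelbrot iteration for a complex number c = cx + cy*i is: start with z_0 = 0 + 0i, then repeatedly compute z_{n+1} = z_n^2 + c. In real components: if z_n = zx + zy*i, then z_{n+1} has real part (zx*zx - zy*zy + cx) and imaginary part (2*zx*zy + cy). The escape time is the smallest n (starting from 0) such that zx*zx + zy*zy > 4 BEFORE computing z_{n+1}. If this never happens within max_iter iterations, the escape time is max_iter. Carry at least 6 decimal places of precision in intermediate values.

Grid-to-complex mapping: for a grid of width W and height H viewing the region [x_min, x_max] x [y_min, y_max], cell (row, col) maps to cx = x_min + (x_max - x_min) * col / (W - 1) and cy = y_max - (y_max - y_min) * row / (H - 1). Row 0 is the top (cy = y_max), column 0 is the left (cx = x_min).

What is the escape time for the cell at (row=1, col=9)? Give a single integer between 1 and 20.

Answer: 20

Derivation:
z_0 = 0 + 0i, c = 0.3430 + -0.4100i
Iter 1: z = 0.3430 + -0.4100i, |z|^2 = 0.2857
Iter 2: z = 0.2925 + -0.6913i, |z|^2 = 0.5634
Iter 3: z = -0.0493 + -0.8145i, |z|^2 = 0.6658
Iter 4: z = -0.3179 + -0.3298i, |z|^2 = 0.2098
Iter 5: z = 0.3353 + -0.2003i, |z|^2 = 0.1526
Iter 6: z = 0.4153 + -0.5443i, |z|^2 = 0.4688
Iter 7: z = 0.2192 + -0.8621i, |z|^2 = 0.7913
Iter 8: z = -0.3523 + -0.7879i, |z|^2 = 0.7449
Iter 9: z = -0.1537 + 0.1451i, |z|^2 = 0.0447
Iter 10: z = 0.3456 + -0.4546i, |z|^2 = 0.3261
Iter 11: z = 0.2558 + -0.7242i, |z|^2 = 0.5899
Iter 12: z = -0.1161 + -0.7804i, |z|^2 = 0.6225
Iter 13: z = -0.2526 + -0.2289i, |z|^2 = 0.1162
Iter 14: z = 0.3544 + -0.2944i, |z|^2 = 0.2123
Iter 15: z = 0.3820 + -0.6187i, |z|^2 = 0.5287
Iter 16: z = 0.1061 + -0.8826i, |z|^2 = 0.7903
Iter 17: z = -0.4248 + -0.5974i, |z|^2 = 0.5373
Iter 18: z = 0.1666 + 0.0975i, |z|^2 = 0.0373
Iter 19: z = 0.3613 + -0.3775i, |z|^2 = 0.2730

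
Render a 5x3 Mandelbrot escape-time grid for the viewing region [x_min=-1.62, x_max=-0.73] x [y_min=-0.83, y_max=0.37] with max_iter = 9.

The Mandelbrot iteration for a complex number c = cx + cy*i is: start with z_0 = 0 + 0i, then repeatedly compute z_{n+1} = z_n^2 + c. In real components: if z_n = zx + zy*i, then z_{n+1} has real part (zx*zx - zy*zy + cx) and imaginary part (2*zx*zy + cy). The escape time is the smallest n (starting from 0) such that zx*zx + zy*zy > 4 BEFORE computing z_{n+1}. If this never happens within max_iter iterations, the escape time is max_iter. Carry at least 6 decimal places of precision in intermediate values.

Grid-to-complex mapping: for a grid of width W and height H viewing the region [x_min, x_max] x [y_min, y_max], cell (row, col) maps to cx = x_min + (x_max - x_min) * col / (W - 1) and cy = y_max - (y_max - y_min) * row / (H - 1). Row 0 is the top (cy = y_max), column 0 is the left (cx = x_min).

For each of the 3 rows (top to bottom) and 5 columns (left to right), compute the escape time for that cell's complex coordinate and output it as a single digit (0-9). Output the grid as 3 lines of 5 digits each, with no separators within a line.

(row=0, col=0): c = -1.6200 + 0.3700i → escape time 4
(row=0, col=1): c = -1.3975 + 0.3700i → escape time 5
(row=0, col=2): c = -1.1750 + 0.3700i → escape time 8
(row=0, col=3): c = -0.9525 + 0.3700i → escape time 7
(row=0, col=4): c = -0.7300 + 0.3700i → escape time 9
(row=1, col=0): c = -1.6200 + -0.2300i → escape time 4
(row=1, col=1): c = -1.3975 + -0.2300i → escape time 6
(row=1, col=2): c = -1.1750 + -0.2300i → escape time 9
(row=1, col=3): c = -0.9525 + -0.2300i → escape time 9
(row=1, col=4): c = -0.7300 + -0.2300i → escape time 9
(row=2, col=0): c = -1.6200 + -0.8300i → escape time 3
(row=2, col=1): c = -1.3975 + -0.8300i → escape time 3
(row=2, col=2): c = -1.1750 + -0.8300i → escape time 3
(row=2, col=3): c = -0.9525 + -0.8300i → escape time 3
(row=2, col=4): c = -0.7300 + -0.8300i → escape time 4

Answer: 45879
46999
33334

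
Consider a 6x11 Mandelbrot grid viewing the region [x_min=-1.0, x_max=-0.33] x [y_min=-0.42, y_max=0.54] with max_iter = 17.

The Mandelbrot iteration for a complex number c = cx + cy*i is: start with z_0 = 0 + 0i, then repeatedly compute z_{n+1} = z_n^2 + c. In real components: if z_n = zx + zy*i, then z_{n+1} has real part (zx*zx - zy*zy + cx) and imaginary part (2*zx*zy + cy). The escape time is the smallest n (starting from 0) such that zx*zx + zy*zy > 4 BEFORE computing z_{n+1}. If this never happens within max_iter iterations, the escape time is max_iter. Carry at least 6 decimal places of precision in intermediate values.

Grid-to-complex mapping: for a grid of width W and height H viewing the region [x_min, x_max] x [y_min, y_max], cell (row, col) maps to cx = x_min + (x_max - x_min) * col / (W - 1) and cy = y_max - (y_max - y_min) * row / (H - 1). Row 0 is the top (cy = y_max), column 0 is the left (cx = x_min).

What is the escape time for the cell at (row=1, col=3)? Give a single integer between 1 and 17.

z_0 = 0 + 0i, c = -0.5980 + 0.4440i
Iter 1: z = -0.5980 + 0.4440i, |z|^2 = 0.5547
Iter 2: z = -0.4375 + -0.0870i, |z|^2 = 0.1990
Iter 3: z = -0.4141 + 0.5202i, |z|^2 = 0.4421
Iter 4: z = -0.6970 + 0.0132i, |z|^2 = 0.4860
Iter 5: z = -0.1123 + 0.4256i, |z|^2 = 0.1938
Iter 6: z = -0.7666 + 0.3484i, |z|^2 = 0.7090
Iter 7: z = -0.1318 + -0.0901i, |z|^2 = 0.0255
Iter 8: z = -0.5888 + 0.4678i, |z|^2 = 0.5654
Iter 9: z = -0.4702 + -0.1068i, |z|^2 = 0.2325
Iter 10: z = -0.3884 + 0.5444i, |z|^2 = 0.4472
Iter 11: z = -0.7436 + 0.0211i, |z|^2 = 0.5533
Iter 12: z = -0.0456 + 0.4126i, |z|^2 = 0.1723
Iter 13: z = -0.7661 + 0.4064i, |z|^2 = 0.7521
Iter 14: z = -0.1762 + -0.1787i, |z|^2 = 0.0630
Iter 15: z = -0.5989 + 0.5070i, |z|^2 = 0.6157
Iter 16: z = -0.4964 + -0.1633i, |z|^2 = 0.2730

Answer: 17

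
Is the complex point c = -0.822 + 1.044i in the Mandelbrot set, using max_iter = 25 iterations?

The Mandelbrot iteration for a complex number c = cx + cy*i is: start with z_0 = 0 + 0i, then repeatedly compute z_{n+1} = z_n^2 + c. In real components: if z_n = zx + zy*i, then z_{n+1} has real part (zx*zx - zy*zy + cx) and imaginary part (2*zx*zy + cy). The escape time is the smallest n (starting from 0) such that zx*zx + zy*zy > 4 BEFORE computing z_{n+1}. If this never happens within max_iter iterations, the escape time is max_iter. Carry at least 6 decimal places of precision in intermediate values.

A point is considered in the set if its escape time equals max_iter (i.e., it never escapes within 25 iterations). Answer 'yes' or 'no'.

z_0 = 0 + 0i, c = -0.8220 + 1.0440i
Iter 1: z = -0.8220 + 1.0440i, |z|^2 = 1.7656
Iter 2: z = -1.2363 + -0.6723i, |z|^2 = 1.9804
Iter 3: z = 0.2543 + 2.7064i, |z|^2 = 7.3890
Escaped at iteration 3

Answer: no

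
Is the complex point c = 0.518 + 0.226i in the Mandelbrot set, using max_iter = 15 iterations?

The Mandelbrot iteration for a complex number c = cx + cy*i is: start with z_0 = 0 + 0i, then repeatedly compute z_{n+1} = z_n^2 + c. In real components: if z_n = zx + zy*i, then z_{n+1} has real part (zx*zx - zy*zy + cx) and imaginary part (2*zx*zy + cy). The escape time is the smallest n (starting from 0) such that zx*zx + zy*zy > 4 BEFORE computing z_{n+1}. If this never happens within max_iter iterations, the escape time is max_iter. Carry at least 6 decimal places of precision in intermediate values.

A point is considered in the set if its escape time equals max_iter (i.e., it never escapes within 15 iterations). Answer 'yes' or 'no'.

Answer: no

Derivation:
z_0 = 0 + 0i, c = 0.5180 + 0.2260i
Iter 1: z = 0.5180 + 0.2260i, |z|^2 = 0.3194
Iter 2: z = 0.7352 + 0.4601i, |z|^2 = 0.7523
Iter 3: z = 0.8469 + 0.9026i, |z|^2 = 1.5319
Iter 4: z = 0.4204 + 1.7548i, |z|^2 = 3.2561
Iter 5: z = -2.3846 + 1.7016i, |z|^2 = 8.5816
Escaped at iteration 5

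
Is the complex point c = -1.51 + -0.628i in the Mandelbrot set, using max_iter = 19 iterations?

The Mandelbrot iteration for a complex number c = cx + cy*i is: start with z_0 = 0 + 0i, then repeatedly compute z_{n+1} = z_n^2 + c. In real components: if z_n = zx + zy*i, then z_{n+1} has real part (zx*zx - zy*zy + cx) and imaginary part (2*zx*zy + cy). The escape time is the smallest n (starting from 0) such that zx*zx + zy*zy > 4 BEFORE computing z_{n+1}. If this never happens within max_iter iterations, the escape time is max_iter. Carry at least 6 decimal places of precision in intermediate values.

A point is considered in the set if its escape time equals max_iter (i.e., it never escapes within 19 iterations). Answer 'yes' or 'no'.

z_0 = 0 + 0i, c = -1.5100 + -0.6280i
Iter 1: z = -1.5100 + -0.6280i, |z|^2 = 2.6745
Iter 2: z = 0.3757 + 1.2686i, |z|^2 = 1.7504
Iter 3: z = -2.9781 + 0.3252i, |z|^2 = 8.9748
Escaped at iteration 3

Answer: no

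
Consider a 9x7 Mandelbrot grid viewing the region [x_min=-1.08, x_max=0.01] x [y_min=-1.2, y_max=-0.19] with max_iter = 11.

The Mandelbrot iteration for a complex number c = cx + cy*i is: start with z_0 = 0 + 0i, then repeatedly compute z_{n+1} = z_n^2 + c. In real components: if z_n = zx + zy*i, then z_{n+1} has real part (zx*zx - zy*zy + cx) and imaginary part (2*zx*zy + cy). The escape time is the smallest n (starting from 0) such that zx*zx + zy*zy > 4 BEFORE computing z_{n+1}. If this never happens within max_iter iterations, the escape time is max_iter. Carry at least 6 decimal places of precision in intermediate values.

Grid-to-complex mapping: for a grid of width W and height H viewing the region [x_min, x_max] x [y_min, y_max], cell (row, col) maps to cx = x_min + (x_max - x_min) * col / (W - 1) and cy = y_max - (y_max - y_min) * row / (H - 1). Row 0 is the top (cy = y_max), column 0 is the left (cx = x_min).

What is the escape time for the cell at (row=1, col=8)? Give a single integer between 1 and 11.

z_0 = 0 + 0i, c = 0.0100 + -0.3583i
Iter 1: z = 0.0100 + -0.3583i, |z|^2 = 0.1285
Iter 2: z = -0.1183 + -0.3655i, |z|^2 = 0.1476
Iter 3: z = -0.1096 + -0.2719i, |z|^2 = 0.0859
Iter 4: z = -0.0519 + -0.2987i, |z|^2 = 0.0919
Iter 5: z = -0.0766 + -0.3273i, |z|^2 = 0.1130
Iter 6: z = -0.0913 + -0.3082i, |z|^2 = 0.1033
Iter 7: z = -0.0767 + -0.3021i, |z|^2 = 0.0971
Iter 8: z = -0.0754 + -0.3120i, |z|^2 = 0.1030
Iter 9: z = -0.0817 + -0.3113i, |z|^2 = 0.1036
Iter 10: z = -0.0802 + -0.3075i, |z|^2 = 0.1010

Answer: 11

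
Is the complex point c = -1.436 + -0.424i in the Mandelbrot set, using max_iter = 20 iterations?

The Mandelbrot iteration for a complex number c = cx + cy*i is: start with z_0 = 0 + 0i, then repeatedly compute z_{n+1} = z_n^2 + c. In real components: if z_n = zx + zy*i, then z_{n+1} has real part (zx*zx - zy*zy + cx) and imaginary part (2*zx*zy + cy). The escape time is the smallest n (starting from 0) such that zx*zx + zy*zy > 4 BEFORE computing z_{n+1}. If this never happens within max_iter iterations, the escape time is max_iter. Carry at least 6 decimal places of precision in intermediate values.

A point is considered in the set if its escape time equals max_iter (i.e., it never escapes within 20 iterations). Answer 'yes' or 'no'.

z_0 = 0 + 0i, c = -1.4360 + -0.4240i
Iter 1: z = -1.4360 + -0.4240i, |z|^2 = 2.2419
Iter 2: z = 0.4463 + 0.7937i, |z|^2 = 0.8292
Iter 3: z = -1.8668 + 0.2845i, |z|^2 = 3.5659
Iter 4: z = 1.9680 + -1.4863i, |z|^2 = 6.0820
Escaped at iteration 4

Answer: no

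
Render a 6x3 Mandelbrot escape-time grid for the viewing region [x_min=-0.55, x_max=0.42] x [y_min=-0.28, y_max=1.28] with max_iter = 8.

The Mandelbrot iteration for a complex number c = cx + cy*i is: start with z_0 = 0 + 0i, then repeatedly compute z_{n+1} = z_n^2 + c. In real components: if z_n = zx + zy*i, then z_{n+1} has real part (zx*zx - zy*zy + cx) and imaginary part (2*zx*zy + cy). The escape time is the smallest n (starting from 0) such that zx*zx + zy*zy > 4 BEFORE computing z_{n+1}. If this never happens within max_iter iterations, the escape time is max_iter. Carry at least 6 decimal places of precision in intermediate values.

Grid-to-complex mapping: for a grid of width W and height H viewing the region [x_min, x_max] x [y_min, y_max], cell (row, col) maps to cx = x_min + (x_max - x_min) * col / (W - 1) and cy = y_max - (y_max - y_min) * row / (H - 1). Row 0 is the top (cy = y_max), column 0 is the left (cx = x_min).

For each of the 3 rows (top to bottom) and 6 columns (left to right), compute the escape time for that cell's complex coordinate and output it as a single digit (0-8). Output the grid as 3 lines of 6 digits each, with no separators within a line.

Answer: 333222
888886
888888

Derivation:
(row=0, col=0): c = -0.5500 + 1.2800i → escape time 3
(row=0, col=1): c = -0.3560 + 1.2800i → escape time 3
(row=0, col=2): c = -0.1620 + 1.2800i → escape time 3
(row=0, col=3): c = 0.0320 + 1.2800i → escape time 2
(row=0, col=4): c = 0.2260 + 1.2800i → escape time 2
(row=0, col=5): c = 0.4200 + 1.2800i → escape time 2
(row=1, col=0): c = -0.5500 + 0.5000i → escape time 8
(row=1, col=1): c = -0.3560 + 0.5000i → escape time 8
(row=1, col=2): c = -0.1620 + 0.5000i → escape time 8
(row=1, col=3): c = 0.0320 + 0.5000i → escape time 8
(row=1, col=4): c = 0.2260 + 0.5000i → escape time 8
(row=1, col=5): c = 0.4200 + 0.5000i → escape time 6
(row=2, col=0): c = -0.5500 + -0.2800i → escape time 8
(row=2, col=1): c = -0.3560 + -0.2800i → escape time 8
(row=2, col=2): c = -0.1620 + -0.2800i → escape time 8
(row=2, col=3): c = 0.0320 + -0.2800i → escape time 8
(row=2, col=4): c = 0.2260 + -0.2800i → escape time 8
(row=2, col=5): c = 0.4200 + -0.2800i → escape time 8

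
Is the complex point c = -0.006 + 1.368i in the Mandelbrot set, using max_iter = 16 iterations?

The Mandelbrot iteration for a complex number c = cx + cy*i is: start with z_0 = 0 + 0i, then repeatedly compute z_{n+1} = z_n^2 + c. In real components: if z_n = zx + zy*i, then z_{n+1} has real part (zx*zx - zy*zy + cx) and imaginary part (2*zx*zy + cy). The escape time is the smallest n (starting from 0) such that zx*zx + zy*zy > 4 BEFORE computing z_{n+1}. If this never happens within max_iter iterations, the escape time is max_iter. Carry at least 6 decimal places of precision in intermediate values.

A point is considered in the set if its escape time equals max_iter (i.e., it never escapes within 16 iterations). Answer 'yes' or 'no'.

Answer: no

Derivation:
z_0 = 0 + 0i, c = -0.0060 + 1.3680i
Iter 1: z = -0.0060 + 1.3680i, |z|^2 = 1.8715
Iter 2: z = -1.8774 + 1.3516i, |z|^2 = 5.3514
Escaped at iteration 2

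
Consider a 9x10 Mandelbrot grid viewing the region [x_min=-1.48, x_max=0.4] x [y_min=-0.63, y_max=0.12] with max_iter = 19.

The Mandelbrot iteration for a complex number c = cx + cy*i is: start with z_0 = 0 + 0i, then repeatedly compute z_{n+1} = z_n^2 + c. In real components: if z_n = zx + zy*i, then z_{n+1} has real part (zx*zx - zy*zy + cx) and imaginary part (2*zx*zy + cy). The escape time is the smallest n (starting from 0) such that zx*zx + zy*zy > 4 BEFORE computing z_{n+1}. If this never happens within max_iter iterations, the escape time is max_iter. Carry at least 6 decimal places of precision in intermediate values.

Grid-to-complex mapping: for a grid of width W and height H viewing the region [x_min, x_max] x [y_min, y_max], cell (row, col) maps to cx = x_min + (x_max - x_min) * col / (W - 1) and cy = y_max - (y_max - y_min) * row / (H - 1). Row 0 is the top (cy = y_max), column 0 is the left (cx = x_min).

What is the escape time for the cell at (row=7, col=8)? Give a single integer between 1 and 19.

Answer: 7

Derivation:
z_0 = 0 + 0i, c = 0.4000 + -0.4633i
Iter 1: z = 0.4000 + -0.4633i, |z|^2 = 0.3747
Iter 2: z = 0.3453 + -0.8340i, |z|^2 = 0.8148
Iter 3: z = -0.1763 + -1.0393i, |z|^2 = 1.1113
Iter 4: z = -0.6491 + -0.0968i, |z|^2 = 0.4307
Iter 5: z = 0.8120 + -0.3376i, |z|^2 = 0.7733
Iter 6: z = 0.9453 + -1.0116i, |z|^2 = 1.9170
Iter 7: z = 0.2704 + -2.3759i, |z|^2 = 5.7181
Escaped at iteration 7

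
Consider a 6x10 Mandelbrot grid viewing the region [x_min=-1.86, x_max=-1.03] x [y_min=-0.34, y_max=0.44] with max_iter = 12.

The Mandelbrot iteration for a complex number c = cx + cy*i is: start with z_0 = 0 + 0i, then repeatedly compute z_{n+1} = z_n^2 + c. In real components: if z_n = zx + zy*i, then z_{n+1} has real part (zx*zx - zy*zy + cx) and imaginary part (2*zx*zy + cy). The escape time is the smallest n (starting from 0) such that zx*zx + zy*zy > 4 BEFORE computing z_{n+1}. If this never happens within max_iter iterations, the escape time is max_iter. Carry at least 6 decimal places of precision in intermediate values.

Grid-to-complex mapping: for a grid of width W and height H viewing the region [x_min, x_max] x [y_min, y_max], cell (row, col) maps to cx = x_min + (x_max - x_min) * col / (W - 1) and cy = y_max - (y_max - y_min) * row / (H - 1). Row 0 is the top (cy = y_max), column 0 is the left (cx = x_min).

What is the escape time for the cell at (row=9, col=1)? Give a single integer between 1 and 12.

z_0 = 0 + 0i, c = -1.6940 + -0.3400i
Iter 1: z = -1.6940 + -0.3400i, |z|^2 = 2.9852
Iter 2: z = 1.0600 + 0.8119i, |z|^2 = 1.7829
Iter 3: z = -1.2295 + 1.3813i, |z|^2 = 3.4198
Iter 4: z = -2.0903 + -3.7368i, |z|^2 = 18.3330
Escaped at iteration 4

Answer: 4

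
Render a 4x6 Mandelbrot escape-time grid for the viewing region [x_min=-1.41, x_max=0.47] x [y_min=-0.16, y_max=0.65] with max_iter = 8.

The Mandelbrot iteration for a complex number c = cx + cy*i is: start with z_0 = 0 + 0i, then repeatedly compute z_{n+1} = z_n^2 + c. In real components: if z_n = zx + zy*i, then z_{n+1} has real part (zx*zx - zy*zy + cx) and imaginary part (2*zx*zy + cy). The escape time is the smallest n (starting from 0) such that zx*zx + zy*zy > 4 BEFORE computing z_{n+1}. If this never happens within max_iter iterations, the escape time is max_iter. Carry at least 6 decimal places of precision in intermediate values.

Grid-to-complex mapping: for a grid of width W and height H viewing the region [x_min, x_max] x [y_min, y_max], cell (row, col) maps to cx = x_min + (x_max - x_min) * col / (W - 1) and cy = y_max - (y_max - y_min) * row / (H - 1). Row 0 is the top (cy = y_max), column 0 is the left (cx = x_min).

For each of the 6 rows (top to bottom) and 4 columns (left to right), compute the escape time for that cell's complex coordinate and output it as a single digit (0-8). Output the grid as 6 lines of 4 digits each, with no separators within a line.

(row=0, col=0): c = -1.4100 + 0.6500i → escape time 3
(row=0, col=1): c = -0.7833 + 0.6500i → escape time 5
(row=0, col=2): c = -0.1567 + 0.6500i → escape time 8
(row=0, col=3): c = 0.4700 + 0.6500i → escape time 4
(row=1, col=0): c = -1.4100 + 0.4880i → escape time 3
(row=1, col=1): c = -0.7833 + 0.4880i → escape time 6
(row=1, col=2): c = -0.1567 + 0.4880i → escape time 8
(row=1, col=3): c = 0.4700 + 0.4880i → escape time 5
(row=2, col=0): c = -1.4100 + 0.3260i → escape time 5
(row=2, col=1): c = -0.7833 + 0.3260i → escape time 8
(row=2, col=2): c = -0.1567 + 0.3260i → escape time 8
(row=2, col=3): c = 0.4700 + 0.3260i → escape time 7
(row=3, col=0): c = -1.4100 + 0.1640i → escape time 8
(row=3, col=1): c = -0.7833 + 0.1640i → escape time 8
(row=3, col=2): c = -0.1567 + 0.1640i → escape time 8
(row=3, col=3): c = 0.4700 + 0.1640i → escape time 6
(row=4, col=0): c = -1.4100 + 0.0020i → escape time 8
(row=4, col=1): c = -0.7833 + 0.0020i → escape time 8
(row=4, col=2): c = -0.1567 + 0.0020i → escape time 8
(row=4, col=3): c = 0.4700 + 0.0020i → escape time 5
(row=5, col=0): c = -1.4100 + -0.1600i → escape time 8
(row=5, col=1): c = -0.7833 + -0.1600i → escape time 8
(row=5, col=2): c = -0.1567 + -0.1600i → escape time 8
(row=5, col=3): c = 0.4700 + -0.1600i → escape time 6

Answer: 3584
3685
5887
8886
8885
8886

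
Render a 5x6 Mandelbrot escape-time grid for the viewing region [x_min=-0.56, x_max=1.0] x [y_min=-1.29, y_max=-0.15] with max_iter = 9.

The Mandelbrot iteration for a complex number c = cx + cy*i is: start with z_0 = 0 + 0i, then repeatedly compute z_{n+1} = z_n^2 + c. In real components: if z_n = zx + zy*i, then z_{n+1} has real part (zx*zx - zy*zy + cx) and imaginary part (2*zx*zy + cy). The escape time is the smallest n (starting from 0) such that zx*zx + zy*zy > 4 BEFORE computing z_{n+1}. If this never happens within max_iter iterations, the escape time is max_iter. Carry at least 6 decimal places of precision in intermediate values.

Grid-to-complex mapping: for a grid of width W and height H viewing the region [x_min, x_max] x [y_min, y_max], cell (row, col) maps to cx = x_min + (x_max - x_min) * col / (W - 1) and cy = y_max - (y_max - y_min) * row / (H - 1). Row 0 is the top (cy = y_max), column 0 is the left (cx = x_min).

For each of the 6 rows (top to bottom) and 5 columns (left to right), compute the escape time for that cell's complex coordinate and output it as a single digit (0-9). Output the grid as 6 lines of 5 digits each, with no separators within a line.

(row=0, col=0): c = -0.5600 + -0.1500i → escape time 9
(row=0, col=1): c = -0.1700 + -0.1500i → escape time 9
(row=0, col=2): c = 0.2200 + -0.1500i → escape time 9
(row=0, col=3): c = 0.6100 + -0.1500i → escape time 4
(row=0, col=4): c = 1.0000 + -0.1500i → escape time 2
(row=1, col=0): c = -0.5600 + -0.3780i → escape time 9
(row=1, col=1): c = -0.1700 + -0.3780i → escape time 9
(row=1, col=2): c = 0.2200 + -0.3780i → escape time 9
(row=1, col=3): c = 0.6100 + -0.3780i → escape time 4
(row=1, col=4): c = 1.0000 + -0.3780i → escape time 2
(row=2, col=0): c = -0.5600 + -0.6060i → escape time 9
(row=2, col=1): c = -0.1700 + -0.6060i → escape time 9
(row=2, col=2): c = 0.2200 + -0.6060i → escape time 9
(row=2, col=3): c = 0.6100 + -0.6060i → escape time 3
(row=2, col=4): c = 1.0000 + -0.6060i → escape time 2
(row=3, col=0): c = -0.5600 + -0.8340i → escape time 4
(row=3, col=1): c = -0.1700 + -0.8340i → escape time 9
(row=3, col=2): c = 0.2200 + -0.8340i → escape time 5
(row=3, col=3): c = 0.6100 + -0.8340i → escape time 3
(row=3, col=4): c = 1.0000 + -0.8340i → escape time 2
(row=4, col=0): c = -0.5600 + -1.0620i → escape time 4
(row=4, col=1): c = -0.1700 + -1.0620i → escape time 9
(row=4, col=2): c = 0.2200 + -1.0620i → escape time 3
(row=4, col=3): c = 0.6100 + -1.0620i → escape time 2
(row=4, col=4): c = 1.0000 + -1.0620i → escape time 2
(row=5, col=0): c = -0.5600 + -1.2900i → escape time 3
(row=5, col=1): c = -0.1700 + -1.2900i → escape time 3
(row=5, col=2): c = 0.2200 + -1.2900i → escape time 2
(row=5, col=3): c = 0.6100 + -1.2900i → escape time 2
(row=5, col=4): c = 1.0000 + -1.2900i → escape time 2

Answer: 99942
99942
99932
49532
49322
33222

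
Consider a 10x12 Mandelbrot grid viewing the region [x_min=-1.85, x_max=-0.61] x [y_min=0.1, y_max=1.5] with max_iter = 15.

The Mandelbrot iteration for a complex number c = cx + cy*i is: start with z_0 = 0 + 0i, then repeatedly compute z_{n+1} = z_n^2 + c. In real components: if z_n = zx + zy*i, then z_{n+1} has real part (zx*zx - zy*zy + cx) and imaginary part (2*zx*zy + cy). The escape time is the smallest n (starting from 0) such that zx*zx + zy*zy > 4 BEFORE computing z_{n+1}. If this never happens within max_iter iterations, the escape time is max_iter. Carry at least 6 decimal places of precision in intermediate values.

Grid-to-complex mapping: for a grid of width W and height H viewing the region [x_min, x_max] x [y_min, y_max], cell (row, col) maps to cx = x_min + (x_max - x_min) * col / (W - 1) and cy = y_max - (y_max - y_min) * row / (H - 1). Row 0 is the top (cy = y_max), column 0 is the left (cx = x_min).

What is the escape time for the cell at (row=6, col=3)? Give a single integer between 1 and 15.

z_0 = 0 + 0i, c = -1.4367 + 0.7364i
Iter 1: z = -1.4367 + 0.7364i, |z|^2 = 2.6062
Iter 2: z = 0.0851 + -1.3795i, |z|^2 = 1.9101
Iter 3: z = -3.3323 + 0.5015i, |z|^2 = 11.3559
Escaped at iteration 3

Answer: 3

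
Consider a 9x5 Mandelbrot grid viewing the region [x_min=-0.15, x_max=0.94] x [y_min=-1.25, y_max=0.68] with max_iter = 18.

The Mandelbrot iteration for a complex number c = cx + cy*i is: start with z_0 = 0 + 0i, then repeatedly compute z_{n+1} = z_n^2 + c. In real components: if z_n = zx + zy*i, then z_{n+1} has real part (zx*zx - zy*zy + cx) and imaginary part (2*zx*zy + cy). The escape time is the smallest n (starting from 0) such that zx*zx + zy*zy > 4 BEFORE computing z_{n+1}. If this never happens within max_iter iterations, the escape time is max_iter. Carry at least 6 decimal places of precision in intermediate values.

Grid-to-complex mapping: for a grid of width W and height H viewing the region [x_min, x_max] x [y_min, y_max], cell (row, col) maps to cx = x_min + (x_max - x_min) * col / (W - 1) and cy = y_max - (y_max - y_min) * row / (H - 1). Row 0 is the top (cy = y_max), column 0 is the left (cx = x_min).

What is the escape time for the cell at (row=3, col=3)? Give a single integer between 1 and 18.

Answer: 5

Derivation:
z_0 = 0 + 0i, c = 0.2587 + -0.7675i
Iter 1: z = 0.2587 + -0.7675i, |z|^2 = 0.6560
Iter 2: z = -0.2634 + -1.1647i, |z|^2 = 1.4258
Iter 3: z = -1.0284 + -0.1541i, |z|^2 = 1.0813
Iter 4: z = 1.2926 + -0.4507i, |z|^2 = 1.8738
Iter 5: z = 1.7264 + -1.9325i, |z|^2 = 6.7151
Escaped at iteration 5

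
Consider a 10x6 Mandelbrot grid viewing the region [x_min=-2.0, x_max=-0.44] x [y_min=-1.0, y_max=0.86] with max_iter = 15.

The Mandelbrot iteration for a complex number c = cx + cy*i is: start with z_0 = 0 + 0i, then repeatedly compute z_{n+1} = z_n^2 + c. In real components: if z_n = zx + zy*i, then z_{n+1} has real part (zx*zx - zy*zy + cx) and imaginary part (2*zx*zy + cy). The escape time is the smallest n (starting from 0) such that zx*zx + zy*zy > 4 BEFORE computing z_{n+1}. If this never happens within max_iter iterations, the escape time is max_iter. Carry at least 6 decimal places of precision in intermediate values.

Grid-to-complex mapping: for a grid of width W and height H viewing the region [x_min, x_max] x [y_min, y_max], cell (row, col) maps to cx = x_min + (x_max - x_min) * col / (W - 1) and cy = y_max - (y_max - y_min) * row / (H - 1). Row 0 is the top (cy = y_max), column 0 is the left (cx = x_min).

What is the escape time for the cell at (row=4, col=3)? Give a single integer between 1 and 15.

Answer: 3

Derivation:
z_0 = 0 + 0i, c = -1.4800 + -0.6280i
Iter 1: z = -1.4800 + -0.6280i, |z|^2 = 2.5848
Iter 2: z = 0.3160 + 1.2309i, |z|^2 = 1.6149
Iter 3: z = -2.8952 + 0.1500i, |z|^2 = 8.4047
Escaped at iteration 3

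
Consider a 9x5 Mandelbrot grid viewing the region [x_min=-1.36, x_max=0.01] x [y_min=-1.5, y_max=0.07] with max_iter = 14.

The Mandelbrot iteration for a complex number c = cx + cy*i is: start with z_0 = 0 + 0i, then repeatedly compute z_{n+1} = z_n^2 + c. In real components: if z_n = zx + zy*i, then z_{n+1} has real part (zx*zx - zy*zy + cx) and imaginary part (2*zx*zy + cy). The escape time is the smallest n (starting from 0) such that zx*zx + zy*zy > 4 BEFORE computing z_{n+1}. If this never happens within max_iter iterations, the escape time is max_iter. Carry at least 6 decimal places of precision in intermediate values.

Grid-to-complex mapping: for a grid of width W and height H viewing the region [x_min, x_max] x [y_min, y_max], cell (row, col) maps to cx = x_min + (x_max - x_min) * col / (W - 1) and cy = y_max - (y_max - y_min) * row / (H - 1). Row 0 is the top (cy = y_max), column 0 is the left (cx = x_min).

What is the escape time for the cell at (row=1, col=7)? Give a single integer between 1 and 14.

Answer: 14

Derivation:
z_0 = 0 + 0i, c = -0.1613 + -0.3225i
Iter 1: z = -0.1613 + -0.3225i, |z|^2 = 0.1300
Iter 2: z = -0.2393 + -0.2185i, |z|^2 = 0.1050
Iter 3: z = -0.1517 + -0.2179i, |z|^2 = 0.0705
Iter 4: z = -0.1857 + -0.2564i, |z|^2 = 0.1002
Iter 5: z = -0.1925 + -0.2273i, |z|^2 = 0.0887
Iter 6: z = -0.1759 + -0.2350i, |z|^2 = 0.0862
Iter 7: z = -0.1856 + -0.2398i, |z|^2 = 0.0920
Iter 8: z = -0.1843 + -0.2335i, |z|^2 = 0.0885
Iter 9: z = -0.1818 + -0.2364i, |z|^2 = 0.0889
Iter 10: z = -0.1841 + -0.2365i, |z|^2 = 0.0898
Iter 11: z = -0.1833 + -0.2354i, |z|^2 = 0.0890
Iter 12: z = -0.1831 + -0.2362i, |z|^2 = 0.0893
Iter 13: z = -0.1835 + -0.2360i, |z|^2 = 0.0894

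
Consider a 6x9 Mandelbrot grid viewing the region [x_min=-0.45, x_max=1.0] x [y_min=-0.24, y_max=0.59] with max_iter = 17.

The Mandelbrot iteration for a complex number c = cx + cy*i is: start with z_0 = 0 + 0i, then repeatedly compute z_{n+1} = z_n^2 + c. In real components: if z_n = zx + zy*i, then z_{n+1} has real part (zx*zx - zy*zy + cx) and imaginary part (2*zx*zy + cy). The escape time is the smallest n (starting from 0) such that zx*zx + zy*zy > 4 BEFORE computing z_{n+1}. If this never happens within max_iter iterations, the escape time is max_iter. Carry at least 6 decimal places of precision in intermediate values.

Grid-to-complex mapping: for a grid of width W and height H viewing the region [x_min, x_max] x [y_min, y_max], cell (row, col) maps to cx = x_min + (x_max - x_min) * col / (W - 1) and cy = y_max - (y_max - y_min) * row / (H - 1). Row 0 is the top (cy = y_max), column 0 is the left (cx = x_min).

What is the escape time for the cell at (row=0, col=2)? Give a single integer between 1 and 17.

z_0 = 0 + 0i, c = 0.1300 + 0.5900i
Iter 1: z = 0.1300 + 0.5900i, |z|^2 = 0.3650
Iter 2: z = -0.2012 + 0.7434i, |z|^2 = 0.5931
Iter 3: z = -0.3822 + 0.2909i, |z|^2 = 0.2306
Iter 4: z = 0.1915 + 0.3677i, |z|^2 = 0.1719
Iter 5: z = 0.0315 + 0.7308i, |z|^2 = 0.5350
Iter 6: z = -0.4031 + 0.6360i, |z|^2 = 0.5669
Iter 7: z = -0.1120 + 0.0773i, |z|^2 = 0.0185
Iter 8: z = 0.1366 + 0.5727i, |z|^2 = 0.3466
Iter 9: z = -0.1793 + 0.7464i, |z|^2 = 0.5893
Iter 10: z = -0.3950 + 0.3223i, |z|^2 = 0.2599
Iter 11: z = 0.1821 + 0.3354i, |z|^2 = 0.1456
Iter 12: z = 0.0507 + 0.7122i, |z|^2 = 0.5097
Iter 13: z = -0.3746 + 0.6622i, |z|^2 = 0.5788
Iter 14: z = -0.1682 + 0.0939i, |z|^2 = 0.0371
Iter 15: z = 0.1495 + 0.5584i, |z|^2 = 0.3342
Iter 16: z = -0.1595 + 0.7569i, |z|^2 = 0.5984

Answer: 17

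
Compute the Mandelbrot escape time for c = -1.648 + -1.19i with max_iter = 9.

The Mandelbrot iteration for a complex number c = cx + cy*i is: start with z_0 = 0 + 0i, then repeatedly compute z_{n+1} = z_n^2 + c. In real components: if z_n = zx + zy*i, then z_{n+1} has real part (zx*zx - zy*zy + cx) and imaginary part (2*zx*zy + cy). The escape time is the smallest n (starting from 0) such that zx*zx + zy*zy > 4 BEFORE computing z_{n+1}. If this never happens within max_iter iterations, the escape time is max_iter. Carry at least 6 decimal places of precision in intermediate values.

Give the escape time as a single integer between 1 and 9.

Answer: 1

Derivation:
z_0 = 0 + 0i, c = -1.6480 + -1.1900i
Iter 1: z = -1.6480 + -1.1900i, |z|^2 = 4.1320
Escaped at iteration 1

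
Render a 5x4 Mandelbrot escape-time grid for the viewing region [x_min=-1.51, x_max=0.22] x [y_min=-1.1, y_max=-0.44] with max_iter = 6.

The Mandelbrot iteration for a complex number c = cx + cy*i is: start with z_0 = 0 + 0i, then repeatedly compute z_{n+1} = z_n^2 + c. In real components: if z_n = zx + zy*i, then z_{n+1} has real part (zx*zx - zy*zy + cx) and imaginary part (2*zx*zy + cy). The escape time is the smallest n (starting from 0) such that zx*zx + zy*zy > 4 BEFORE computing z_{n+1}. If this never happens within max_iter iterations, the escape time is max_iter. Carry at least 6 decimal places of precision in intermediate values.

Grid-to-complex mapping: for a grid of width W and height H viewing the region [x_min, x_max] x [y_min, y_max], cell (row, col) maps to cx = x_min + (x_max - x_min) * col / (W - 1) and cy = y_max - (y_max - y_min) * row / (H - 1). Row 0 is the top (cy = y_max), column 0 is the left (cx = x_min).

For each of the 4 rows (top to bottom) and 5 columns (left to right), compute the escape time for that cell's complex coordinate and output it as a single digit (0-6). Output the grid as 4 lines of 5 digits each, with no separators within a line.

Answer: 35666
34666
33464
23363

Derivation:
(row=0, col=0): c = -1.5100 + -0.4400i → escape time 3
(row=0, col=1): c = -1.0775 + -0.4400i → escape time 5
(row=0, col=2): c = -0.6450 + -0.4400i → escape time 6
(row=0, col=3): c = -0.2125 + -0.4400i → escape time 6
(row=0, col=4): c = 0.2200 + -0.4400i → escape time 6
(row=1, col=0): c = -1.5100 + -0.6600i → escape time 3
(row=1, col=1): c = -1.0775 + -0.6600i → escape time 4
(row=1, col=2): c = -0.6450 + -0.6600i → escape time 6
(row=1, col=3): c = -0.2125 + -0.6600i → escape time 6
(row=1, col=4): c = 0.2200 + -0.6600i → escape time 6
(row=2, col=0): c = -1.5100 + -0.8800i → escape time 3
(row=2, col=1): c = -1.0775 + -0.8800i → escape time 3
(row=2, col=2): c = -0.6450 + -0.8800i → escape time 4
(row=2, col=3): c = -0.2125 + -0.8800i → escape time 6
(row=2, col=4): c = 0.2200 + -0.8800i → escape time 4
(row=3, col=0): c = -1.5100 + -1.1000i → escape time 2
(row=3, col=1): c = -1.0775 + -1.1000i → escape time 3
(row=3, col=2): c = -0.6450 + -1.1000i → escape time 3
(row=3, col=3): c = -0.2125 + -1.1000i → escape time 6
(row=3, col=4): c = 0.2200 + -1.1000i → escape time 3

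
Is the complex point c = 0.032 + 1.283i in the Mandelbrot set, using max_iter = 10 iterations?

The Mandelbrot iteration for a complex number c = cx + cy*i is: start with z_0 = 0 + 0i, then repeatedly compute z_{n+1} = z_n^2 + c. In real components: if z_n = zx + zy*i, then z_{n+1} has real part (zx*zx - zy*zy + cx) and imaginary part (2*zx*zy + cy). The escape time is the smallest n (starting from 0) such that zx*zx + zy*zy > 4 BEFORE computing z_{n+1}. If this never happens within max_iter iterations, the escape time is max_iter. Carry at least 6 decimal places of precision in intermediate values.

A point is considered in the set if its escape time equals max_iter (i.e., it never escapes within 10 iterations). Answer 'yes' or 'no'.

Answer: no

Derivation:
z_0 = 0 + 0i, c = 0.0320 + 1.2830i
Iter 1: z = 0.0320 + 1.2830i, |z|^2 = 1.6471
Iter 2: z = -1.6131 + 1.3651i, |z|^2 = 4.4655
Escaped at iteration 2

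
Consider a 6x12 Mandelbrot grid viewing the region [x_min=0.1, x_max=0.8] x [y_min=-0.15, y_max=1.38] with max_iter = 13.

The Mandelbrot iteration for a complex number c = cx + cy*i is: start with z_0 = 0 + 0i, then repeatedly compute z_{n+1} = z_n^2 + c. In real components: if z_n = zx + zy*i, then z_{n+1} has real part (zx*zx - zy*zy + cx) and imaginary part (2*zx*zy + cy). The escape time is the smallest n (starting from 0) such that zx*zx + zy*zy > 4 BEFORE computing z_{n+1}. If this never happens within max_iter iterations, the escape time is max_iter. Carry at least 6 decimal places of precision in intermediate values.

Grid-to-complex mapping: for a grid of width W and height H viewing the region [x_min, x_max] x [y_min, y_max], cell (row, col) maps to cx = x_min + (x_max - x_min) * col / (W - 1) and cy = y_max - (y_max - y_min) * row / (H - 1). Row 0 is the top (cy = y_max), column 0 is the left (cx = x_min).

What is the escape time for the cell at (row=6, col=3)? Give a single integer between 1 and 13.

z_0 = 0 + 0i, c = 0.5200 + 0.5455i
Iter 1: z = 0.5200 + 0.5455i, |z|^2 = 0.5679
Iter 2: z = 0.4929 + 1.1127i, |z|^2 = 1.4811
Iter 3: z = -0.4752 + 1.6423i, |z|^2 = 2.9231
Iter 4: z = -1.9514 + -1.0155i, |z|^2 = 4.8393
Escaped at iteration 4

Answer: 4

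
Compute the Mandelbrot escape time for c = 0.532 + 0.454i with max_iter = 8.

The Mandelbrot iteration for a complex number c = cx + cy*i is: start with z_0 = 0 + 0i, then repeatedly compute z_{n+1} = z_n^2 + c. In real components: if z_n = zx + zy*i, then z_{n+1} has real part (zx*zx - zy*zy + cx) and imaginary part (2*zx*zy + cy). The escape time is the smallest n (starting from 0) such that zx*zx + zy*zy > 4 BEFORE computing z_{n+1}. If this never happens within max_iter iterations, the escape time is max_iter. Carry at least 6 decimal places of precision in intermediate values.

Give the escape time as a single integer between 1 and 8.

Answer: 4

Derivation:
z_0 = 0 + 0i, c = 0.5320 + 0.4540i
Iter 1: z = 0.5320 + 0.4540i, |z|^2 = 0.4891
Iter 2: z = 0.6089 + 0.9371i, |z|^2 = 1.2488
Iter 3: z = 0.0247 + 1.5952i, |z|^2 = 2.5452
Iter 4: z = -2.0119 + 0.5328i, |z|^2 = 4.3317
Escaped at iteration 4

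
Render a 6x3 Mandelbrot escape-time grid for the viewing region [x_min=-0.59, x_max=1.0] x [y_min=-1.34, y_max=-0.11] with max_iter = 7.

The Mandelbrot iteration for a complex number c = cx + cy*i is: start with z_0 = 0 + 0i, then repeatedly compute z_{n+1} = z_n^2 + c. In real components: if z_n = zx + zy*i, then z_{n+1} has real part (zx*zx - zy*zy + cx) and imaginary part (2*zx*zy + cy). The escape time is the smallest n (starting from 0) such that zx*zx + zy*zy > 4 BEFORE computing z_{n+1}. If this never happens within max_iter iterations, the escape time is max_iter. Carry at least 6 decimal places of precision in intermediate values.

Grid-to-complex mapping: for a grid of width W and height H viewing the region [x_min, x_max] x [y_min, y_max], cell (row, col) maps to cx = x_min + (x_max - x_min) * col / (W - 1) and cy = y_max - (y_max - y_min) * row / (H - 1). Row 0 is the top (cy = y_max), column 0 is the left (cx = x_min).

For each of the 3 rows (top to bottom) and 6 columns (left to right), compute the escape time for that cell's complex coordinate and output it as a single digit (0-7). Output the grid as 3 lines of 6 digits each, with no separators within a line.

Answer: 777732
677532
222222

Derivation:
(row=0, col=0): c = -0.5900 + -0.1100i → escape time 7
(row=0, col=1): c = -0.2720 + -0.1100i → escape time 7
(row=0, col=2): c = 0.0460 + -0.1100i → escape time 7
(row=0, col=3): c = 0.3640 + -0.1100i → escape time 7
(row=0, col=4): c = 0.6820 + -0.1100i → escape time 3
(row=0, col=5): c = 1.0000 + -0.1100i → escape time 2
(row=1, col=0): c = -0.5900 + -0.7250i → escape time 6
(row=1, col=1): c = -0.2720 + -0.7250i → escape time 7
(row=1, col=2): c = 0.0460 + -0.7250i → escape time 7
(row=1, col=3): c = 0.3640 + -0.7250i → escape time 5
(row=1, col=4): c = 0.6820 + -0.7250i → escape time 3
(row=1, col=5): c = 1.0000 + -0.7250i → escape time 2
(row=2, col=0): c = -0.5900 + -1.3400i → escape time 2
(row=2, col=1): c = -0.2720 + -1.3400i → escape time 2
(row=2, col=2): c = 0.0460 + -1.3400i → escape time 2
(row=2, col=3): c = 0.3640 + -1.3400i → escape time 2
(row=2, col=4): c = 0.6820 + -1.3400i → escape time 2
(row=2, col=5): c = 1.0000 + -1.3400i → escape time 2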